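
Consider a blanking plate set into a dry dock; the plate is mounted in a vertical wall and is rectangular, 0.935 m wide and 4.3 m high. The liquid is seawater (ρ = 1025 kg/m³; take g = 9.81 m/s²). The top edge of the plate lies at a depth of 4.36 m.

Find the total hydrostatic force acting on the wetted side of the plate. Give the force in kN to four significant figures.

F ≈ 263.2 kN

γ = ρg = 1025 × 9.81 / 1000 = 10.05525 kN/m³.
The centroid lies 4.3/2 = 2.15 m below the top edge, so the centroid depth is h_c = 4.36 + 2.15 = 6.51 m.
A = 0.935 × 4.3 = 4.0205 m².
Resultant F = γ·h_c·A = 10.05525 × 6.51 × 4.0205 = 263.181 kN.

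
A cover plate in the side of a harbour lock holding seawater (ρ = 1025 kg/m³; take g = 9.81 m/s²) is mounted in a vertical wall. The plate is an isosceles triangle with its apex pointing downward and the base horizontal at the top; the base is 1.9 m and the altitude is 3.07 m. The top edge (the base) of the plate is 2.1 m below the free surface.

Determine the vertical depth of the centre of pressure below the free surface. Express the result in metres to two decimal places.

h_p = 3.29 m

γ = ρg = 1025 × 9.81 / 1000 = 10.05525 kN/m³.
With the apex down, the centroid sits h/3 = 3.07/3 = 1.02333 m below the base (the top edge), so the centroid depth is h_c = 2.1 + 1.02333 = 3.12333 m.
A = ½ × 1.9 × 3.07 = 2.9165 m².
Resultant F = γ·h_c·A = 10.05525 × 3.12333 × 2.9165 = 91.5952 kN.
I_c = b·h³/36 = 1.9 × 3.07³/36 = 1.5271 m⁴.
Centre of pressure: y_p = y_c + I_c/(y_c·A) = 3.12333 + 1.5271/(3.12333 × 2.9165) = 3.12333 + 0.167644 = 3.29097 m along the plane.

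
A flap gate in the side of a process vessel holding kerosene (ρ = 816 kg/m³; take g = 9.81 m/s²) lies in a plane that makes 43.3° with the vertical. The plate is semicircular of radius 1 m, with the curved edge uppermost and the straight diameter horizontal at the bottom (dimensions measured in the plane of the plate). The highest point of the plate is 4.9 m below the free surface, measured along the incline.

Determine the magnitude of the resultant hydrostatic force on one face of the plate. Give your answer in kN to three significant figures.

γ = ρg = 816 × 9.81 / 1000 = 8.00496 kN/m³.
The plate makes 43.3° with the vertical, i.e. θ = 90° − 43.3° = 46.7° to the horizontal. Measuring y along the incline from the free-surface line, vertical depth h = y·sinθ with sinθ = 0.727773.
The centroid lies 4r/(3π) = 0.424413 m above the diameter, so r − 4r/(3π) = 1 − 0.424413 = 0.575587 m below the topmost point, so y_c = 4.9 + 0.575587 = 5.47559 m and h_c = 5.47559 × 0.727773 = 3.98499 m.
A = πr²/2 = π × 1²/2 = 1.5708 m².
Resultant F = γ·h_c·A = 8.00496 × 3.98499 × 1.5708 = 50.108 kN.

F ≈ 50.1 kN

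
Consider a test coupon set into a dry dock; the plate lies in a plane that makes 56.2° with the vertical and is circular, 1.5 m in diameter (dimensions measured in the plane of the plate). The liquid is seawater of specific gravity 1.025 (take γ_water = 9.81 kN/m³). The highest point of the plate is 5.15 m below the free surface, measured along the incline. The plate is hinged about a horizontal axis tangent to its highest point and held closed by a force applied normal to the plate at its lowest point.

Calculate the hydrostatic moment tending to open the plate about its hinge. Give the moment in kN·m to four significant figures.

γ = 1.025 × 9.81 = 10.05525 kN/m³.
The plate makes 56.2° with the vertical, i.e. θ = 90° − 56.2° = 33.8° to the horizontal. Measuring y along the incline from the free-surface line, vertical depth h = y·sinθ with sinθ = 0.556296.
The centroid is at the centre, 0.75 m below the top of the plate, so y_c = 5.15 + 0.75 = 5.9 m and h_c = 5.9 × 0.556296 = 3.28215 m.
A = π(0.75)² = 1.76715 m².
Resultant F = γ·h_c·A = 10.05525 × 3.28215 × 1.76715 = 58.321 kN.
I_c = πr⁴/4 = π × 0.75⁴/4 = 0.248505 m⁴.
Centre of pressure: y_p = y_c + I_c/(y_c·A) = 5.9 + 0.248505/(5.9 × 1.76715) = 5.9 + 0.0238347 = 5.92383 m along the plane.
The resultant acts 0.75 + 0.0238347 = 0.773835 m (along the plate) below the hinge at the top edge, so the moment about the hinge is M = F × 0.773835 = 58.321 × 0.773835 = 45.1308 kN·m.

M ≈ 45.13 kN·m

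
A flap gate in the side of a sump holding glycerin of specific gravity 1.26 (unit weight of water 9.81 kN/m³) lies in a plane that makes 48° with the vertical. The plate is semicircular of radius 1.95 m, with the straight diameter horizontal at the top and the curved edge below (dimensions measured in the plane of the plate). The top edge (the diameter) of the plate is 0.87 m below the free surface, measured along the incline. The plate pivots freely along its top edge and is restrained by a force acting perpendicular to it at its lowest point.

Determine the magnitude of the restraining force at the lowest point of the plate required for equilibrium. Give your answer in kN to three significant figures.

P ≈ 42.3 kN

γ = 1.26 × 9.81 = 12.3606 kN/m³.
The plate makes 48° with the vertical, i.e. θ = 90° − 48° = 42° to the horizontal. Measuring y along the incline from the free-surface line, vertical depth h = y·sinθ with sinθ = 0.669131.
The centroid of a semicircle lies 4r/(3π) = 0.827606 m from the diameter, here below the top edge, so y_c = 0.87 + 0.827606 = 1.69761 m and h_c = 1.69761 × 0.669131 = 1.13592 m.
A = πr²/2 = π × 1.95²/2 = 5.97295 m².
Resultant F = γ·h_c·A = 12.3606 × 1.13592 × 5.97295 = 83.8641 kN.
I_c = (π/8 − 8/(9π))·r⁴ = 0.109757 × 1.95⁴ = 1.58698 m⁴.
Centre of pressure: y_p = y_c + I_c/(y_c·A) = 1.69761 + 1.58698/(1.69761 × 5.97295) = 1.69761 + 0.156511 = 1.85412 m along the plane.
The resultant acts 0.827606 + 0.156511 = 0.984117 m (along the plate) below the hinge at the top edge, so the moment about the hinge is M = F × 0.984117 = 83.8641 × 0.984117 = 82.5321 kN·m.
A normal force at the bottom, 1.95 m from the hinge, must supply this moment: P = 82.5321/1.95 = 42.3242 kN.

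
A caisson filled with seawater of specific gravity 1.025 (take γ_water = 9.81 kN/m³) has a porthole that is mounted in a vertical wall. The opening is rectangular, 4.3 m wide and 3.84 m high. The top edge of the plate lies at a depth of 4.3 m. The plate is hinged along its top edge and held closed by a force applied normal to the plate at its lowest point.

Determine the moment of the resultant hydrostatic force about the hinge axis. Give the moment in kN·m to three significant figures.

M ≈ 2190 kN·m

γ = 1.025 × 9.81 = 10.05525 kN/m³.
The centroid lies 3.84/2 = 1.92 m below the top edge, so the centroid depth is h_c = 4.3 + 1.92 = 6.22 m.
A = 4.3 × 3.84 = 16.512 m².
Resultant F = γ·h_c·A = 10.05525 × 6.22 × 16.512 = 1032.72 kN.
I_c = b·h³/12 = 4.3 × 3.84³/12 = 20.2899 m⁴.
Centre of pressure: y_p = y_c + I_c/(y_c·A) = 6.22 + 20.2899/(6.22 × 16.512) = 6.22 + 0.197556 = 6.41756 m along the plane.
The resultant acts 1.92 + 0.197556 = 2.11756 m (along the plate) below the hinge at the top edge, so the moment about the hinge is M = F × 2.11756 = 1032.72 × 2.11756 = 2186.85 kN·m.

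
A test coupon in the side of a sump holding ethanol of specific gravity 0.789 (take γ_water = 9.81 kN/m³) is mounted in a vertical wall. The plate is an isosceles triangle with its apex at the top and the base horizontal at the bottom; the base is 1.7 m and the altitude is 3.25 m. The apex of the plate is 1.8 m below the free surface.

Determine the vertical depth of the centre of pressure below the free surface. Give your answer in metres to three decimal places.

γ = 0.789 × 9.81 = 7.74009 kN/m³.
With the apex up, the centroid sits 2h/3 = 2 × 3.25/3 = 2.16667 m below the apex, so the centroid depth is h_c = 1.8 + 2.16667 = 3.96667 m.
A = ½ × 1.7 × 3.25 = 2.7625 m².
Resultant F = γ·h_c·A = 7.74009 × 3.96667 × 2.7625 = 84.8153 kN.
I_c = b·h³/36 = 1.7 × 3.25³/36 = 1.62105 m⁴.
Centre of pressure: y_p = y_c + I_c/(y_c·A) = 3.96667 + 1.62105/(3.96667 × 2.7625) = 3.96667 + 0.147934 = 4.1146 m along the plane.

h_p = 4.115 m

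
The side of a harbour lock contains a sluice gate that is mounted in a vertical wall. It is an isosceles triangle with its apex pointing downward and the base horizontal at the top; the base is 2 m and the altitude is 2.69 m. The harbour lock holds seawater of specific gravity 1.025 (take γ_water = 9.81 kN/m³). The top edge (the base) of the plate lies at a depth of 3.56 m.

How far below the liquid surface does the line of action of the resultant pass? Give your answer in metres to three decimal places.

h_p = 4.547 m

γ = 1.025 × 9.81 = 10.05525 kN/m³.
With the apex down, the centroid sits h/3 = 2.69/3 = 0.896667 m below the base (the top edge), so the centroid depth is h_c = 3.56 + 0.896667 = 4.45667 m.
A = ½ × 2 × 2.69 = 2.69 m².
Resultant F = γ·h_c·A = 10.05525 × 4.45667 × 2.69 = 120.547 kN.
I_c = b·h³/36 = 2 × 2.69³/36 = 1.08139 m⁴.
Centre of pressure: y_p = y_c + I_c/(y_c·A) = 4.45667 + 1.08139/(4.45667 × 2.69) = 4.45667 + 0.0902027 = 4.54687 m along the plane.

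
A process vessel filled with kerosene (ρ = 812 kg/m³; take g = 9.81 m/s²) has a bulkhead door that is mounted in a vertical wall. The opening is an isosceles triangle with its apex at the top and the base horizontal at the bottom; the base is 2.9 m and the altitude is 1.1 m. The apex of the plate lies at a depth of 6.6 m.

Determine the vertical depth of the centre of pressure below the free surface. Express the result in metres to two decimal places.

h_p = 7.34 m

γ = ρg = 812 × 9.81 / 1000 = 7.96572 kN/m³.
With the apex up, the centroid sits 2h/3 = 2 × 1.1/3 = 0.733333 m below the apex, so the centroid depth is h_c = 6.6 + 0.733333 = 7.33333 m.
A = ½ × 2.9 × 1.1 = 1.595 m².
Resultant F = γ·h_c·A = 7.96572 × 7.33333 × 1.595 = 93.1723 kN.
I_c = b·h³/36 = 2.9 × 1.1³/36 = 0.107219 m⁴.
Centre of pressure: y_p = y_c + I_c/(y_c·A) = 7.33333 + 0.107219/(7.33333 × 1.595) = 7.33333 + 0.00916663 = 7.3425 m along the plane.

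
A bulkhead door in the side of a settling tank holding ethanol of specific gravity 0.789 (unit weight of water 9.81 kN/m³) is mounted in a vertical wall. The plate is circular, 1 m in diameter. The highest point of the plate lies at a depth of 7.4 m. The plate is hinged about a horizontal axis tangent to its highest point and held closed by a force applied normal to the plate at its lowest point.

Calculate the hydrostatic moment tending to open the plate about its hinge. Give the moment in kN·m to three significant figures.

M ≈ 24.4 kN·m

γ = 0.789 × 9.81 = 7.74009 kN/m³.
The centroid is at the centre, 0.5 m below the top of the plate, so the centroid depth is h_c = 7.4 + 0.5 = 7.9 m.
A = π(0.5)² = 0.785398 m².
Resultant F = γ·h_c·A = 7.74009 × 7.9 × 0.785398 = 48.0245 kN.
I_c = πr⁴/4 = π × 0.5⁴/4 = 0.0490874 m⁴.
Centre of pressure: y_p = y_c + I_c/(y_c·A) = 7.9 + 0.0490874/(7.9 × 0.785398) = 7.9 + 0.0079114 = 7.90791 m along the plane.
The resultant acts 0.5 + 0.0079114 = 0.507911 m (along the plate) below the hinge at the top edge, so the moment about the hinge is M = F × 0.507911 = 48.0245 × 0.507911 = 24.3922 kN·m.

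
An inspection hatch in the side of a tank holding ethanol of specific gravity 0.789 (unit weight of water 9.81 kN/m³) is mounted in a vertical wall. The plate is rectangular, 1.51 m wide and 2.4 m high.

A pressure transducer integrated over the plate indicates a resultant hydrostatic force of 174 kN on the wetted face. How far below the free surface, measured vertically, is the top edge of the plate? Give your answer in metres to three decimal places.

d_top ≈ 5.003 m

γ = 0.789 × 9.81 = 7.74009 kN/m³.
A = 1.51 × 2.4 = 3.624 m².
From F = γ·h_c·A, the centroid depth is h_c = 174/(7.74009 × 3.624) = 6.20319 m.
The centroid lies 2.4/2 = 1.2 m below the top edge, so the top edge sits at h_top = 6.20319 − 1.2 = 5.00319 m below the surface.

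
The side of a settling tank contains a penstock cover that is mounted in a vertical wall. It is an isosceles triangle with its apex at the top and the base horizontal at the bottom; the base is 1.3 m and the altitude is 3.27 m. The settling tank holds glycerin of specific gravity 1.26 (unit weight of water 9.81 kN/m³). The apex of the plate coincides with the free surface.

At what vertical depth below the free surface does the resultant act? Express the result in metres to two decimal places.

h_p = 2.45 m

γ = 1.26 × 9.81 = 12.3606 kN/m³.
With the apex up, the centroid sits 2h/3 = 2 × 3.27/3 = 2.18 m below the apex, so the centroid depth is h_c = 2.18 m.
A = ½ × 1.3 × 3.27 = 2.1255 m².
Resultant F = γ·h_c·A = 12.3606 × 2.18 × 2.1255 = 57.274 kN.
I_c = b·h³/36 = 1.3 × 3.27³/36 = 1.26265 m⁴.
Centre of pressure: y_p = y_c + I_c/(y_c·A) = 2.18 + 1.26265/(2.18 × 2.1255) = 2.18 + 0.272499 = 2.4525 m along the plane.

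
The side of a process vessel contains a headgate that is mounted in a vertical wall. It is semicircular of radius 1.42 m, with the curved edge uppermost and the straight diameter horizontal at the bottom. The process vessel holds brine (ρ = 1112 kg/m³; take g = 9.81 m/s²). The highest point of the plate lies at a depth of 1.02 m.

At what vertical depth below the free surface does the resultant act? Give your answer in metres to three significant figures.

h_p = 1.91 m

γ = ρg = 1112 × 9.81 / 1000 = 10.90872 kN/m³.
The centroid lies 4r/(3π) = 0.602667 m above the diameter, so r − 4r/(3π) = 1.42 − 0.602667 = 0.817333 m below the topmost point, so the centroid depth is h_c = 1.02 + 0.817333 = 1.83733 m.
A = πr²/2 = π × 1.42²/2 = 3.16735 m².
Resultant F = γ·h_c·A = 10.90872 × 1.83733 × 3.16735 = 63.4829 kN.
I_c = (π/8 − 8/(9π))·r⁴ = 0.109757 × 1.42⁴ = 0.446258 m⁴.
Centre of pressure: y_p = y_c + I_c/(y_c·A) = 1.83733 + 0.446258/(1.83733 × 3.16735) = 1.83733 + 0.0766837 = 1.91401 m along the plane.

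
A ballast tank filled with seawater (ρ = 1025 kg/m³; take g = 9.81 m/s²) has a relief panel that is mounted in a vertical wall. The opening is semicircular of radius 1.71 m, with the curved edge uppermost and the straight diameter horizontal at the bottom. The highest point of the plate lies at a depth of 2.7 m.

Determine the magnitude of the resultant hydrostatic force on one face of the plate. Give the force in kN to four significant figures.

F ≈ 170.2 kN

γ = ρg = 1025 × 9.81 / 1000 = 10.05525 kN/m³.
The centroid lies 4r/(3π) = 0.725747 m above the diameter, so r − 4r/(3π) = 1.71 − 0.725747 = 0.984253 m below the topmost point, so the centroid depth is h_c = 2.7 + 0.984253 = 3.68425 m.
A = πr²/2 = π × 1.71²/2 = 4.59317 m².
Resultant F = γ·h_c·A = 10.05525 × 3.68425 × 4.59317 = 170.159 kN.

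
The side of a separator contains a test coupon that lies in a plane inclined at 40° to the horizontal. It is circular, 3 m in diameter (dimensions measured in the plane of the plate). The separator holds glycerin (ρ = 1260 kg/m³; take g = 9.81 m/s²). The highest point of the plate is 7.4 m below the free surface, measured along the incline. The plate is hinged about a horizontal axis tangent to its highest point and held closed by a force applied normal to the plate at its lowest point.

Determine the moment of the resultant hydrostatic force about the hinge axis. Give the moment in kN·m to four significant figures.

γ = ρg = 1260 × 9.81 / 1000 = 12.3606 kN/m³.
Let θ = 40° be the plate's angle to the horizontal; measure y along the incline from where the plane meets the free surface. Vertical depth h = y·sinθ with sinθ = 0.642788.
The centroid is at the centre, 1.5 m below the top of the plate, so y_c = 7.4 + 1.5 = 8.9 m and h_c = 8.9 × 0.642788 = 5.72081 m.
A = π(1.5)² = 7.06858 m².
Resultant F = γ·h_c·A = 12.3606 × 5.72081 × 7.06858 = 499.838 kN.
I_c = πr⁴/4 = π × 1.5⁴/4 = 3.97608 m⁴.
Centre of pressure: y_p = y_c + I_c/(y_c·A) = 8.9 + 3.97608/(8.9 × 7.06858) = 8.9 + 0.0632023 = 8.9632 m along the plane.
The resultant acts 1.5 + 0.0632023 = 1.5632 m (along the plate) below the hinge at the top edge, so the moment about the hinge is M = F × 1.5632 = 499.838 × 1.5632 = 781.347 kN·m.

M ≈ 781.3 kN·m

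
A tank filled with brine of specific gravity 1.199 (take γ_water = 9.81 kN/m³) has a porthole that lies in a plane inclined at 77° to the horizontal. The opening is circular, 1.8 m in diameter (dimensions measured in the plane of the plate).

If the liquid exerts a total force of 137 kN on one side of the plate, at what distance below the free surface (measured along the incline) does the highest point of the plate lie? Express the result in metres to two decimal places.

y_top ≈ 3.80 m

γ = 1.199 × 9.81 = 11.76219 kN/m³.
A = π(0.9)² = 2.54469 m².
From F = γ·h_c·A, the centroid depth is h_c = 137/(11.76219 × 2.54469) = 4.57717 m.
Let θ = 77° be the plate's angle to the horizontal; measure y along the incline from where the plane meets the free surface. Vertical depth h = y·sinθ with sinθ = 0.974370.
Along the incline, y_c = h_c/sinθ = 4.57717/0.974370 = 4.69757 m.
The centroid is at the centre, 0.9 m below the top of the plate, so the highest point sits at y_top = 4.69757 − 0.9 = 3.79757 m along the incline.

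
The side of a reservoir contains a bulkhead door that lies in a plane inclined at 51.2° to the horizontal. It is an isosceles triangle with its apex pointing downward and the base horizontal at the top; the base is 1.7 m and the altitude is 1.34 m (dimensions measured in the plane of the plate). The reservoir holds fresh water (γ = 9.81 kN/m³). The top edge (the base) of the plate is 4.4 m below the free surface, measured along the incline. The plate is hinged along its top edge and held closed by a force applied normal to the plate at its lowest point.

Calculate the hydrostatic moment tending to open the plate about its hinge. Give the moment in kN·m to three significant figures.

γ = 9.81 kN/m³.
Let θ = 51.2° be the plate's angle to the horizontal; measure y along the incline from where the plane meets the free surface. Vertical depth h = y·sinθ with sinθ = 0.779338.
With the apex down, the centroid sits h/3 = 1.34/3 = 0.446667 m below the base (the top edge), so y_c = 4.4 + 0.446667 = 4.84667 m and h_c = 4.84667 × 0.779338 = 3.77719 m.
A = ½ × 1.7 × 1.34 = 1.139 m².
Resultant F = γ·h_c·A = 9.81 × 3.77719 × 1.139 = 42.2048 kN.
I_c = b·h³/36 = 1.7 × 1.34³/36 = 0.113622 m⁴.
Centre of pressure: y_p = y_c + I_c/(y_c·A) = 4.84667 + 0.113622/(4.84667 × 1.139) = 4.84667 + 0.0205824 = 4.86725 m along the plane.
The resultant acts 0.446667 + 0.0205824 = 0.467249 m (along the plate) below the hinge at the top edge, so the moment about the hinge is M = F × 0.467249 = 42.2048 × 0.467249 = 19.7202 kN·m.

M ≈ 19.7 kN·m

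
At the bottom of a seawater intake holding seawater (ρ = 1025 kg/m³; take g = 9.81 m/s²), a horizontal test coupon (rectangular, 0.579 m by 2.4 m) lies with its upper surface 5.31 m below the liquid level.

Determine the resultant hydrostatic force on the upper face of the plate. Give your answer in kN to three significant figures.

F ≈ 74.2 kN

γ = ρg = 1025 × 9.81 / 1000 = 10.05525 kN/m³.
The plate is horizontal, so pressure is uniform at p = γ·h = 10.05525 × 5.31 = 53.3934 kN/m².
A = 0.579 × 2.4 = 1.3896 m².
F = p·A = 53.3934 × 1.3896 = 74.1955 kN.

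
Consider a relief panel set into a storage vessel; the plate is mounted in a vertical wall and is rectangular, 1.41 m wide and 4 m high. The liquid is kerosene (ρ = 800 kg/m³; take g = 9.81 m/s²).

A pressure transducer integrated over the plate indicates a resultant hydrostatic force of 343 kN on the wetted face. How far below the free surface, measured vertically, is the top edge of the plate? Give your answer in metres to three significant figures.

γ = ρg = 800 × 9.81 / 1000 = 7.848 kN/m³.
A = 1.41 × 4 = 5.64 m².
From F = γ·h_c·A, the centroid depth is h_c = 343/(7.848 × 5.64) = 7.74918 m.
The centroid lies 4/2 = 2 m below the top edge, so the top edge sits at h_top = 7.74918 − 2 = 5.74918 m below the surface.

d_top ≈ 5.75 m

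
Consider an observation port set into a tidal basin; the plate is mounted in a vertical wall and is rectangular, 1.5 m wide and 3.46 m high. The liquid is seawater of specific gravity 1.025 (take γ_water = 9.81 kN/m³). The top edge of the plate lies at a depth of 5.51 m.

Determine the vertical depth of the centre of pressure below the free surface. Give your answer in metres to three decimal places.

h_p = 7.378 m

γ = 1.025 × 9.81 = 10.05525 kN/m³.
The centroid lies 3.46/2 = 1.73 m below the top edge, so the centroid depth is h_c = 5.51 + 1.73 = 7.24 m.
A = 1.5 × 3.46 = 5.19 m².
Resultant F = γ·h_c·A = 10.05525 × 7.24 × 5.19 = 377.832 kN.
I_c = b·h³/12 = 1.5 × 3.46³/12 = 5.17772 m⁴.
Centre of pressure: y_p = y_c + I_c/(y_c·A) = 7.24 + 5.17772/(7.24 × 5.19) = 7.24 + 0.137795 = 7.37779 m along the plane.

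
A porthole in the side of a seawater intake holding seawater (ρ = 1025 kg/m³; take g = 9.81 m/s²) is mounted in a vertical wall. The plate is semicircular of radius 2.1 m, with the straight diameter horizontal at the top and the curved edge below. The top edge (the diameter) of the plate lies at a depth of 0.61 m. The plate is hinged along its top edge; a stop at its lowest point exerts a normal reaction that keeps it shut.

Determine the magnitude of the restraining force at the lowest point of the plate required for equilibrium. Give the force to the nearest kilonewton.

γ = ρg = 1025 × 9.81 / 1000 = 10.05525 kN/m³.
The centroid of a semicircle lies 4r/(3π) = 0.891268 m from the diameter, here below the top edge, so the centroid depth is h_c = 0.61 + 0.891268 = 1.50127 m.
A = πr²/2 = π × 2.1²/2 = 6.92721 m².
Resultant F = γ·h_c·A = 10.05525 × 1.50127 × 6.92721 = 104.571 kN.
I_c = (π/8 − 8/(9π))·r⁴ = 0.109757 × 2.1⁴ = 2.13457 m⁴.
Centre of pressure: y_p = y_c + I_c/(y_c·A) = 1.50127 + 2.13457/(1.50127 × 6.92721) = 1.50127 + 0.205255 = 1.70653 m along the plane.
The resultant acts 0.891268 + 0.205255 = 1.09652 m (along the plate) below the hinge at the top edge, so the moment about the hinge is M = F × 1.09652 = 104.571 × 1.09652 = 114.664 kN·m.
A normal force at the bottom, 2.1 m from the hinge, must supply this moment: P = 114.664/2.1 = 54.6019 kN.

P ≈ 55 kN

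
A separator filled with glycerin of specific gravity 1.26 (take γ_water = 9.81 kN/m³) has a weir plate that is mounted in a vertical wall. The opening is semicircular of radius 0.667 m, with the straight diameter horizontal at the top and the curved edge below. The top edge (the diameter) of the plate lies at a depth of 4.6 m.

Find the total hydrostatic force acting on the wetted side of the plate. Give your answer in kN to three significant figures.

F ≈ 42.2 kN

γ = 1.26 × 9.81 = 12.3606 kN/m³.
The centroid of a semicircle lies 4r/(3π) = 0.283084 m from the diameter, here below the top edge, so the centroid depth is h_c = 4.6 + 0.283084 = 4.88308 m.
A = πr²/2 = π × 0.667²/2 = 0.69883 m².
Resultant F = γ·h_c·A = 12.3606 × 4.88308 × 0.69883 = 42.1798 kN.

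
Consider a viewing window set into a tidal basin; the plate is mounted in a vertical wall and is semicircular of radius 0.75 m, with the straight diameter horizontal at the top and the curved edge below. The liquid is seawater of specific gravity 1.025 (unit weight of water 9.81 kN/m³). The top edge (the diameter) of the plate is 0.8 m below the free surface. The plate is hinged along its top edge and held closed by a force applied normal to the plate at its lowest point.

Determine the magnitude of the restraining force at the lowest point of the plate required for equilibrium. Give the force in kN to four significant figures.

P ≈ 4.682 kN

γ = 1.025 × 9.81 = 10.05525 kN/m³.
The centroid of a semicircle lies 4r/(3π) = 0.31831 m from the diameter, here below the top edge, so the centroid depth is h_c = 0.8 + 0.31831 = 1.11831 m.
A = πr²/2 = π × 0.75²/2 = 0.883573 m².
Resultant F = γ·h_c·A = 10.05525 × 1.11831 × 0.883573 = 9.93568 kN.
I_c = (π/8 − 8/(9π))·r⁴ = 0.109757 × 0.75⁴ = 0.0347278 m⁴.
Centre of pressure: y_p = y_c + I_c/(y_c·A) = 1.11831 + 0.0347278/(1.11831 × 0.883573) = 1.11831 + 0.0351457 = 1.15346 m along the plane.
The resultant acts 0.31831 + 0.0351457 = 0.353456 m (along the plate) below the hinge at the top edge, so the moment about the hinge is M = F × 0.353456 = 9.93568 × 0.353456 = 3.51183 kN·m.
A normal force at the bottom, 0.75 m from the hinge, must supply this moment: P = 3.51183/0.75 = 4.68244 kN.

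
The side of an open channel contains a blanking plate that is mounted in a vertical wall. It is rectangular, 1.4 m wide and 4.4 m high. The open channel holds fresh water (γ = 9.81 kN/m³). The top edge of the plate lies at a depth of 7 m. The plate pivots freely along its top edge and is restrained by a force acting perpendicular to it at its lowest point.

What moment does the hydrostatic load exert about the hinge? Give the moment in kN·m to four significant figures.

γ = 9.81 kN/m³.
The centroid lies 4.4/2 = 2.2 m below the top edge, so the centroid depth is h_c = 7 + 2.2 = 9.2 m.
A = 1.4 × 4.4 = 6.16 m².
Resultant F = γ·h_c·A = 9.81 × 9.2 × 6.16 = 555.952 kN.
I_c = b·h³/12 = 1.4 × 4.4³/12 = 9.93813 m⁴.
Centre of pressure: y_p = y_c + I_c/(y_c·A) = 9.2 + 9.93813/(9.2 × 6.16) = 9.2 + 0.175362 = 9.37536 m along the plane.
The resultant acts 2.2 + 0.175362 = 2.37536 m (along the plate) below the hinge at the top edge, so the moment about the hinge is M = F × 2.37536 = 555.952 × 2.37536 = 1320.59 kN·m.

M ≈ 1321 kN·m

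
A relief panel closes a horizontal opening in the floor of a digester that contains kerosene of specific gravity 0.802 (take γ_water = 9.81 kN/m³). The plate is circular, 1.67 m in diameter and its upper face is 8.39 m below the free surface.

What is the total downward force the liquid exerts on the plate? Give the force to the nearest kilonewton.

F ≈ 145 kN

γ = 0.802 × 9.81 = 7.86762 kN/m³.
The plate is horizontal, so pressure is uniform at p = γ·h = 7.86762 × 8.39 = 66.0093 kN/m².
A = π(0.835)² = 2.1904 m².
F = p·A = 66.0093 × 2.1904 = 144.587 kN.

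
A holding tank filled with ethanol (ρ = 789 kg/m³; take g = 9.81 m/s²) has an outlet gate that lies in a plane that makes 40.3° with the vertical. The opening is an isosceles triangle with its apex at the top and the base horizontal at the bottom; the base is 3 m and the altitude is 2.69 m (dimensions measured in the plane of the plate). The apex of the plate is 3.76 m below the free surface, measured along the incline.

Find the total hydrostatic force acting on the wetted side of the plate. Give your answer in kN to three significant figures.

F ≈ 132 kN

γ = ρg = 789 × 9.81 / 1000 = 7.74009 kN/m³.
The plate makes 40.3° with the vertical, i.e. θ = 90° − 40.3° = 49.7° to the horizontal. Measuring y along the incline from the free-surface line, vertical depth h = y·sinθ with sinθ = 0.762668.
With the apex up, the centroid sits 2h/3 = 2 × 2.69/3 = 1.79333 m below the apex, so y_c = 3.76 + 1.79333 = 5.55333 m and h_c = 5.55333 × 0.762668 = 4.23535 m.
A = ½ × 3 × 2.69 = 4.035 m².
Resultant F = γ·h_c·A = 7.74009 × 4.23535 × 4.035 = 132.275 kN.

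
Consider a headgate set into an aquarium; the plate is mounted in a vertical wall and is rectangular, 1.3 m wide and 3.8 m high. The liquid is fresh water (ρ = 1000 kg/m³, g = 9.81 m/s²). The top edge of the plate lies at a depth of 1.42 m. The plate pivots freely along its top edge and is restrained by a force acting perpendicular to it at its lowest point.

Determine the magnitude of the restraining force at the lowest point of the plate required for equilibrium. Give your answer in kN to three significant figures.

P ≈ 95.8 kN

γ = ρg = 1000 × 9.81 = 9810 N/m³ = 9.81 kN/m³.
The centroid lies 3.8/2 = 1.9 m below the top edge, so the centroid depth is h_c = 1.42 + 1.9 = 3.32 m.
A = 1.3 × 3.8 = 4.94 m².
Resultant F = γ·h_c·A = 9.81 × 3.32 × 4.94 = 160.892 kN.
I_c = b·h³/12 = 1.3 × 3.8³/12 = 5.94447 m⁴.
Centre of pressure: y_p = y_c + I_c/(y_c·A) = 3.32 + 5.94447/(3.32 × 4.94) = 3.32 + 0.36245 = 3.68245 m along the plane.
The resultant acts 1.9 + 0.36245 = 2.26245 m (along the plate) below the hinge at the top edge, so the moment about the hinge is M = F × 2.26245 = 160.892 × 2.26245 = 364.01 kN·m.
A normal force at the bottom, 3.8 m from the hinge, must supply this moment: P = 364.01/3.8 = 95.7921 kN.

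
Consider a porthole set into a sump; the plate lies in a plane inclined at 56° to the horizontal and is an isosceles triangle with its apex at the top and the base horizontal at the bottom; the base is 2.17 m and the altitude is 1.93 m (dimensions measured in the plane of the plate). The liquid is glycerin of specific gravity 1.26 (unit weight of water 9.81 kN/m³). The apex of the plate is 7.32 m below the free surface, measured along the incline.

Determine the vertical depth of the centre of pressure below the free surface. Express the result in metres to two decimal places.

γ = 1.26 × 9.81 = 12.3606 kN/m³.
Let θ = 56° be the plate's angle to the horizontal; measure y along the incline from where the plane meets the free surface. Vertical depth h = y·sinθ with sinθ = 0.829038.
With the apex up, the centroid sits 2h/3 = 2 × 1.93/3 = 1.28667 m below the apex, so y_c = 7.32 + 1.28667 = 8.60667 m and h_c = 8.60667 × 0.829038 = 7.13526 m.
A = ½ × 2.17 × 1.93 = 2.09405 m².
Resultant F = γ·h_c·A = 12.3606 × 7.13526 × 2.09405 = 184.687 kN.
I_c = b·h³/36 = 2.17 × 1.93³/36 = 0.43334 m⁴.
Centre of pressure: y_p = y_c + I_c/(y_c·A) = 8.60667 + 0.43334/(8.60667 × 2.09405) = 8.60667 + 0.024044 = 8.63071 m along the plane.
Vertically, h_p = y_p·sinθ = 8.63071 × 0.829038 = 7.15519 m.

h_p = 7.16 m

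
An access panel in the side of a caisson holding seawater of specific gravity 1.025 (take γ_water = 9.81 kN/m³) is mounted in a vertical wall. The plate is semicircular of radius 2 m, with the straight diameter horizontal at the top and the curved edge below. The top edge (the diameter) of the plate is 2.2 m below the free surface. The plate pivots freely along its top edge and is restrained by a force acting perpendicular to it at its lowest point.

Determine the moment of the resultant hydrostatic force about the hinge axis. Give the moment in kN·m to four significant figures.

M ≈ 181.2 kN·m

γ = 1.025 × 9.81 = 10.05525 kN/m³.
The centroid of a semicircle lies 4r/(3π) = 0.848826 m from the diameter, here below the top edge, so the centroid depth is h_c = 2.2 + 0.848826 = 3.04883 m.
A = πr²/2 = π × 2²/2 = 6.28319 m².
Resultant F = γ·h_c·A = 10.05525 × 3.04883 × 6.28319 = 192.622 kN.
I_c = (π/8 − 8/(9π))·r⁴ = 0.109757 × 2⁴ = 1.75611 m⁴.
Centre of pressure: y_p = y_c + I_c/(y_c·A) = 3.04883 + 1.75611/(3.04883 × 6.28319) = 3.04883 + 0.0916723 = 3.1405 m along the plane.
The resultant acts 0.848826 + 0.0916723 = 0.940498 m (along the plate) below the hinge at the top edge, so the moment about the hinge is M = F × 0.940498 = 192.622 × 0.940498 = 181.161 kN·m.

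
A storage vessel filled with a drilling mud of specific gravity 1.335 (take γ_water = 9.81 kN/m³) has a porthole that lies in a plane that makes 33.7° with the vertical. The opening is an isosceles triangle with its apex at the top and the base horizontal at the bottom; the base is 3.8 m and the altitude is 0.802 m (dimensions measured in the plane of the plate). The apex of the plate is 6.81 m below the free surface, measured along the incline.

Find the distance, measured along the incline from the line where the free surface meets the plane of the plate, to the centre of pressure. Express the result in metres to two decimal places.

y_p = 7.35 m

γ = 1.335 × 9.81 = 13.09635 kN/m³.
The plate makes 33.7° with the vertical, i.e. θ = 90° − 33.7° = 56.3° to the horizontal. Measuring y along the incline from the free-surface line, vertical depth h = y·sinθ with sinθ = 0.831954.
With the apex up, the centroid sits 2h/3 = 2 × 0.802/3 = 0.534667 m below the apex, so y_c = 6.81 + 0.534667 = 7.34467 m and h_c = 7.34467 × 0.831954 = 6.11043 m.
A = ½ × 3.8 × 0.802 = 1.5238 m².
Resultant F = γ·h_c·A = 13.09635 × 6.11043 × 1.5238 = 121.941 kN.
I_c = b·h³/36 = 3.8 × 0.802³/36 = 0.0544508 m⁴.
Centre of pressure: y_p = y_c + I_c/(y_c·A) = 7.34467 + 0.0544508/(7.34467 × 1.5238) = 7.34467 + 0.00486524 = 7.34954 m along the plane.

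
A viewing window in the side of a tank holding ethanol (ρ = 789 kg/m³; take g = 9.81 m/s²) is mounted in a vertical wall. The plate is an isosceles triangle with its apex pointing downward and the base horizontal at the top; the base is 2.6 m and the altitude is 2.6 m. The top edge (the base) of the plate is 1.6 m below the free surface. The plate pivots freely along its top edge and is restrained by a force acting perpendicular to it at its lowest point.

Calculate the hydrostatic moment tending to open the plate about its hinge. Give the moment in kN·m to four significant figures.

γ = ρg = 789 × 9.81 / 1000 = 7.74009 kN/m³.
With the apex down, the centroid sits h/3 = 2.6/3 = 0.866667 m below the base (the top edge), so the centroid depth is h_c = 1.6 + 0.866667 = 2.46667 m.
A = ½ × 2.6 × 2.6 = 3.38 m².
Resultant F = γ·h_c·A = 7.74009 × 2.46667 × 3.38 = 64.5318 kN.
I_c = b·h³/36 = 2.6 × 2.6³/36 = 1.26938 m⁴.
Centre of pressure: y_p = y_c + I_c/(y_c·A) = 2.46667 + 1.26938/(2.46667 × 3.38) = 2.46667 + 0.152252 = 2.61892 m along the plane.
The resultant acts 0.866667 + 0.152252 = 1.01892 m (along the plate) below the hinge at the top edge, so the moment about the hinge is M = F × 1.01892 = 64.5318 × 1.01892 = 65.7527 kN·m.

M ≈ 65.75 kN·m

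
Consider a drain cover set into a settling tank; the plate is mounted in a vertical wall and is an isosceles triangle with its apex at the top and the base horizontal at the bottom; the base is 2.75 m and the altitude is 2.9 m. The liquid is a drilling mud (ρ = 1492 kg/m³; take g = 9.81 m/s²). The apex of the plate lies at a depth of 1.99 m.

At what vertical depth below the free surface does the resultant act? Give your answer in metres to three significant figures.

γ = ρg = 1492 × 9.81 / 1000 = 14.63652 kN/m³.
With the apex up, the centroid sits 2h/3 = 2 × 2.9/3 = 1.93333 m below the apex, so the centroid depth is h_c = 1.99 + 1.93333 = 3.92333 m.
A = ½ × 2.75 × 2.9 = 3.9875 m².
Resultant F = γ·h_c·A = 14.63652 × 3.92333 × 3.9875 = 228.978 kN.
I_c = b·h³/36 = 2.75 × 2.9³/36 = 1.86305 m⁴.
Centre of pressure: y_p = y_c + I_c/(y_c·A) = 3.92333 + 1.86305/(3.92333 × 3.9875) = 3.92333 + 0.119088 = 4.04242 m along the plane.

h_p = 4.04 m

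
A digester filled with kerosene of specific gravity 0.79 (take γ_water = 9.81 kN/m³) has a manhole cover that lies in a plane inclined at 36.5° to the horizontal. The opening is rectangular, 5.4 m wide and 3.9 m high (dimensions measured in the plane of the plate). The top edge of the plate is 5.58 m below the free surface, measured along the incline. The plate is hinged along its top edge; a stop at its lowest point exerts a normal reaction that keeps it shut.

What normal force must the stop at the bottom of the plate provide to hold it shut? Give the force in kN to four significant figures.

γ = 0.79 × 9.81 = 7.7499 kN/m³.
Let θ = 36.5° be the plate's angle to the horizontal; measure y along the incline from where the plane meets the free surface. Vertical depth h = y·sinθ with sinθ = 0.594823.
The centroid lies 3.9/2 = 1.95 m below the top edge, so y_c = 5.58 + 1.95 = 7.53 m and h_c = 7.53 × 0.594823 = 4.47902 m.
A = 5.4 × 3.9 = 21.06 m².
Resultant F = γ·h_c·A = 7.7499 × 4.47902 × 21.06 = 731.034 kN.
I_c = b·h³/12 = 5.4 × 3.9³/12 = 26.6936 m⁴.
Centre of pressure: y_p = y_c + I_c/(y_c·A) = 7.53 + 26.6936/(7.53 × 21.06) = 7.53 + 0.168327 = 7.69833 m along the plane.
The resultant acts 1.95 + 0.168327 = 2.11833 m (along the plate) below the hinge at the top edge, so the moment about the hinge is M = F × 2.11833 = 731.034 × 2.11833 = 1548.57 kN·m.
A normal force at the bottom, 3.9 m from the hinge, must supply this moment: P = 1548.57/3.9 = 397.069 kN.

P ≈ 397.1 kN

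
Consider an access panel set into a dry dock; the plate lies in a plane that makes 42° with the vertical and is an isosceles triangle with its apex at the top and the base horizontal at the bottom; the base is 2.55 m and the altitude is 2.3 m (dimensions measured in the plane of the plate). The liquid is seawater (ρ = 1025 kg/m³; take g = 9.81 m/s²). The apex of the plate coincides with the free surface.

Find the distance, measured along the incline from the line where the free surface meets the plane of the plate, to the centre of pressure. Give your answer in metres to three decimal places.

γ = ρg = 1025 × 9.81 / 1000 = 10.05525 kN/m³.
The plate makes 42° with the vertical, i.e. θ = 90° − 42° = 48° to the horizontal. Measuring y along the incline from the free-surface line, vertical depth h = y·sinθ with sinθ = 0.743145.
With the apex up, the centroid sits 2h/3 = 2 × 2.3/3 = 1.53333 m below the apex, so y_c = 1.53333 m and h_c = 1.53333 × 0.743145 = 1.13949 m.
A = ½ × 2.55 × 2.3 = 2.9325 m².
Resultant F = γ·h_c·A = 10.05525 × 1.13949 × 2.9325 = 33.6002 kN.
I_c = b·h³/36 = 2.55 × 2.3³/36 = 0.861829 m⁴.
Centre of pressure: y_p = y_c + I_c/(y_c·A) = 1.53333 + 0.861829/(1.53333 × 2.9325) = 1.53333 + 0.191667 = 1.725 m along the plane.

y_p = 1.725 m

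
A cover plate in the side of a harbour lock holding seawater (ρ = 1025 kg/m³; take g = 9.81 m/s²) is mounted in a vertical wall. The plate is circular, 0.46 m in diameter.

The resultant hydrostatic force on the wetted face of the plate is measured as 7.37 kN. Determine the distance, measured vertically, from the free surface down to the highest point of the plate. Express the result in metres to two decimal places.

γ = ρg = 1025 × 9.81 / 1000 = 10.05525 kN/m³.
A = π(0.23)² = 0.16619 m².
From F = γ·h_c·A, the centroid depth is h_c = 7.37/(10.05525 × 0.16619) = 4.41032 m.
The centroid is at the centre, 0.23 m below the top of the plate, so the highest point sits at h_top = 4.41032 − 0.23 = 4.18032 m below the surface.

d_top ≈ 4.18 m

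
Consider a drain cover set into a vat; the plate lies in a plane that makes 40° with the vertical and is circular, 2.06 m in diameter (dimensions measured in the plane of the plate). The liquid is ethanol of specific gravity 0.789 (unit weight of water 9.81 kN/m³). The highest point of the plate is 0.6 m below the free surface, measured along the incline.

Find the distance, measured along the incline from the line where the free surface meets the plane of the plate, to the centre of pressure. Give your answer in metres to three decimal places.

γ = 0.789 × 9.81 = 7.74009 kN/m³.
The plate makes 40° with the vertical, i.e. θ = 90° − 40° = 50° to the horizontal. Measuring y along the incline from the free-surface line, vertical depth h = y·sinθ with sinθ = 0.766044.
The centroid is at the centre, 1.03 m below the top of the plate, so y_c = 0.6 + 1.03 = 1.63 m and h_c = 1.63 × 0.766044 = 1.24865 m.
A = π(1.03)² = 3.33292 m².
Resultant F = γ·h_c·A = 7.74009 × 1.24865 × 3.33292 = 32.2115 kN.
I_c = πr⁴/4 = π × 1.03⁴/4 = 0.883973 m⁴.
Centre of pressure: y_p = y_c + I_c/(y_c·A) = 1.63 + 0.883973/(1.63 × 3.33292) = 1.63 + 0.162715 = 1.79271 m along the plane.

y_p = 1.793 m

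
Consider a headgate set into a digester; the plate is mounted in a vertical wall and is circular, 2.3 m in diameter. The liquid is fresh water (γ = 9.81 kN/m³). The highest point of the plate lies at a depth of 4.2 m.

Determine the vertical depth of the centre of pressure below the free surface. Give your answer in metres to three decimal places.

γ = 9.81 kN/m³.
The centroid is at the centre, 1.15 m below the top of the plate, so the centroid depth is h_c = 4.2 + 1.15 = 5.35 m.
A = π(1.15)² = 4.15476 m².
Resultant F = γ·h_c·A = 9.81 × 5.35 × 4.15476 = 218.056 kN.
I_c = πr⁴/4 = π × 1.15⁴/4 = 1.37367 m⁴.
Centre of pressure: y_p = y_c + I_c/(y_c·A) = 5.35 + 1.37367/(5.35 × 4.15476) = 5.35 + 0.0617992 = 5.4118 m along the plane.

h_p = 5.412 m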